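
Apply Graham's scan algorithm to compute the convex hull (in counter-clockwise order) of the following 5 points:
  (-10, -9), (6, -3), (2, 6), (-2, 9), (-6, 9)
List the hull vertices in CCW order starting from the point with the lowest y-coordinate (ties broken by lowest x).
Hull (CCW) = [(-10, -9), (6, -3), (2, 6), (-2, 9), (-6, 9)]

Graham scan procedure:
  1. Find the pivot p₀ = point with lowest y (tie → lowest x): (-10, -9).
  2. Sort the remaining points by polar angle around p₀.
  3. Walk through sorted points, maintaining a stack; pop the top while the last three entries make a non-left turn (cross product ≤ 0).
  4. Final stack is the convex hull in CCW order: (-10, -9), (6, -3), (2, 6), (-2, 9), (-6, 9).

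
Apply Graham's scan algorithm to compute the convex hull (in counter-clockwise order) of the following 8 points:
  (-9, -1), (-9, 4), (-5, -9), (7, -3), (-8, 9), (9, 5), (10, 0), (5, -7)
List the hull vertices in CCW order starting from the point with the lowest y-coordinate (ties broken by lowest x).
Hull (CCW) = [(-5, -9), (5, -7), (10, 0), (9, 5), (-8, 9), (-9, 4), (-9, -1)]

Graham scan procedure:
  1. Find the pivot p₀ = point with lowest y (tie → lowest x): (-5, -9).
  2. Sort the remaining points by polar angle around p₀.
  3. Walk through sorted points, maintaining a stack; pop the top while the last three entries make a non-left turn (cross product ≤ 0).
  4. Final stack is the convex hull in CCW order: (-5, -9), (5, -7), (10, 0), (9, 5), (-8, 9), (-9, 4), (-9, -1).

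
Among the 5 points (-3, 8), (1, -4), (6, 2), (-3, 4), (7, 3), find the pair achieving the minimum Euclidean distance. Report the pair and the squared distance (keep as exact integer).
Pair = ((6, 2), (7, 3)); squared distance = 2

Compute all C(5, 2) = 10 pairwise squared distances (x_i − x_j)² + (y_i − y_j)². The minimum is 2, attained by the pair ((6, 2), (7, 3)).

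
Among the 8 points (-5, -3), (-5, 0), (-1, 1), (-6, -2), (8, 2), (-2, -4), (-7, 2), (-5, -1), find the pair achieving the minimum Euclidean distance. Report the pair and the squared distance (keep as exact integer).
Pair = ((-5, 0), (-5, -1)); squared distance = 1

Compute all C(8, 2) = 28 pairwise squared distances (x_i − x_j)² + (y_i − y_j)². The minimum is 1, attained by the pair ((-5, 0), (-5, -1)).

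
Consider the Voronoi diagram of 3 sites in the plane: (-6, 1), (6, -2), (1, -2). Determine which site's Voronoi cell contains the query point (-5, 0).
Nearest site = (-6, 1)

The Voronoi cell of site s contains exactly those query points closer to s than to any other site. Compute squared distances from q = (-5, 0) to each site:
  (-6 − -5)² + (1 − 0)² = 2
  (1 − -5)² + (-2 − 0)² = 40
  (6 − -5)² + (-2 − 0)² = 125
Minimum is attained by (-6, 1), so q lies in its Voronoi cell.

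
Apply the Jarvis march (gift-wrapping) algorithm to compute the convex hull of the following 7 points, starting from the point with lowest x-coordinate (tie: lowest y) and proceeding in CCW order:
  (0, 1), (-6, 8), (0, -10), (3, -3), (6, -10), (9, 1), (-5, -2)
Hull (CCW) = [(-6, 8), (-5, -2), (0, -10), (6, -10), (9, 1)]

Jarvis march: at each step, from the current hull vertex p, select the next vertex q as the point such that every other point lies strictly to the left of (or on) the directed line p → q. (Equivalently: for every other point r, the cross product (q − p) × (r − p) ≥ 0.)
Starting point (lowest x, tie lowest y): (-6, 8). Wrap until returning to start. Resulting hull: (-6, 8), (-5, -2), (0, -10), (6, -10), (9, 1).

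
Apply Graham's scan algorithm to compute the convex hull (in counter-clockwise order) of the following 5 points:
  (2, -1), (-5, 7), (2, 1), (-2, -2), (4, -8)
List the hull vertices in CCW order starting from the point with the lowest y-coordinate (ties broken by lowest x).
Hull (CCW) = [(4, -8), (2, 1), (-5, 7), (-2, -2)]

Graham scan procedure:
  1. Find the pivot p₀ = point with lowest y (tie → lowest x): (4, -8).
  2. Sort the remaining points by polar angle around p₀.
  3. Walk through sorted points, maintaining a stack; pop the top while the last three entries make a non-left turn (cross product ≤ 0).
  4. Final stack is the convex hull in CCW order: (4, -8), (2, 1), (-5, 7), (-2, -2).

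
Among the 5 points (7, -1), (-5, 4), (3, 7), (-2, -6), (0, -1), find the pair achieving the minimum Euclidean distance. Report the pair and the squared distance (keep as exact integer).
Pair = ((-2, -6), (0, -1)); squared distance = 29

Compute all C(5, 2) = 10 pairwise squared distances (x_i − x_j)² + (y_i − y_j)². The minimum is 29, attained by the pair ((-2, -6), (0, -1)).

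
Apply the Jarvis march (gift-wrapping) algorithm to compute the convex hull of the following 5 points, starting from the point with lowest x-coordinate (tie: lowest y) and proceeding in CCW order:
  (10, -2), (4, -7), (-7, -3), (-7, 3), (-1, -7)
Hull (CCW) = [(-7, -3), (-1, -7), (4, -7), (10, -2), (-7, 3)]

Jarvis march: at each step, from the current hull vertex p, select the next vertex q as the point such that every other point lies strictly to the left of (or on) the directed line p → q. (Equivalently: for every other point r, the cross product (q − p) × (r − p) ≥ 0.)
Starting point (lowest x, tie lowest y): (-7, -3). Wrap until returning to start. Resulting hull: (-7, -3), (-1, -7), (4, -7), (10, -2), (-7, 3).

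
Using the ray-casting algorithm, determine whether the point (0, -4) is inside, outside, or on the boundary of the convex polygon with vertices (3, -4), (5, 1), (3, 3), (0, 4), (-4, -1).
The point (0, -4) lies strictly outside the polygon

Cast a horizontal ray to the right from the query point and count how many polygon edges it crosses (each edge strictly once or zero times, handled with the usual half-open convention). 
Parity of crossings → even ⇒ outside.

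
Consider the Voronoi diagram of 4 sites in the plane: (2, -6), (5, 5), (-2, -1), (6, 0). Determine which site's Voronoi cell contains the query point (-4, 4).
Nearest site = (-2, -1)

The Voronoi cell of site s contains exactly those query points closer to s than to any other site. Compute squared distances from q = (-4, 4) to each site:
  (-2 − -4)² + (-1 − 4)² = 29
  (5 − -4)² + (5 − 4)² = 82
  (6 − -4)² + (0 − 4)² = 116
  (2 − -4)² + (-6 − 4)² = 136
Minimum is attained by (-2, -1), so q lies in its Voronoi cell.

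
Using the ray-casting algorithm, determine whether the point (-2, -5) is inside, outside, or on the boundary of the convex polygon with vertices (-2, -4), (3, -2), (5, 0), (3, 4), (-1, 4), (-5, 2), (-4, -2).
The point (-2, -5) lies strictly outside the polygon

Cast a horizontal ray to the right from the query point and count how many polygon edges it crosses (each edge strictly once or zero times, handled with the usual half-open convention). 
Parity of crossings → even ⇒ outside.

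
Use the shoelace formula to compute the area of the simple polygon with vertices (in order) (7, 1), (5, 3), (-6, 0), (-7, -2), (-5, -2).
Area = 59/2

Shoelace formula: Area = (1/2) |Σ_i (x_i · y_{i+1} − x_{i+1} · y_i)| (indices mod n). Compute each cross term:
  (7)(3) − (5)(1) = 16
  (5)(0) − (-6)(3) = 18
  (-6)(-2) − (-7)(0) = 12
  (-7)(-2) − (-5)(-2) = 4
  (-5)(1) − (7)(-2) = 9
Sum = 59, so (signed) Area = 59/2 = 59/2, |Area| = 59/2.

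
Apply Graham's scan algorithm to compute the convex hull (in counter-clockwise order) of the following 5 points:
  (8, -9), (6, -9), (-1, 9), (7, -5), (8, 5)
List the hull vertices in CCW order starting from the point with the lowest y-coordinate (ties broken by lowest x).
Hull (CCW) = [(6, -9), (8, -9), (8, 5), (-1, 9)]

Graham scan procedure:
  1. Find the pivot p₀ = point with lowest y (tie → lowest x): (6, -9).
  2. Sort the remaining points by polar angle around p₀.
  3. Walk through sorted points, maintaining a stack; pop the top while the last three entries make a non-left turn (cross product ≤ 0).
  4. Final stack is the convex hull in CCW order: (6, -9), (8, -9), (8, 5), (-1, 9).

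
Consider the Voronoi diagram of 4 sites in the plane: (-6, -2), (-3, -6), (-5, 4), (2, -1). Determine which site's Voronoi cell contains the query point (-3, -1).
Nearest site = (-6, -2)

The Voronoi cell of site s contains exactly those query points closer to s than to any other site. Compute squared distances from q = (-3, -1) to each site:
  (-6 − -3)² + (-2 − -1)² = 10
  (-3 − -3)² + (-6 − -1)² = 25
  (2 − -3)² + (-1 − -1)² = 25
  (-5 − -3)² + (4 − -1)² = 29
Minimum is attained by (-6, -2), so q lies in its Voronoi cell.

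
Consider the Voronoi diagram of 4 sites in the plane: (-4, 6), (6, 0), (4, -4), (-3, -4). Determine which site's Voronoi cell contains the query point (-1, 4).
Nearest site = (-4, 6)

The Voronoi cell of site s contains exactly those query points closer to s than to any other site. Compute squared distances from q = (-1, 4) to each site:
  (-4 − -1)² + (6 − 4)² = 13
  (6 − -1)² + (0 − 4)² = 65
  (-3 − -1)² + (-4 − 4)² = 68
  (4 − -1)² + (-4 − 4)² = 89
Minimum is attained by (-4, 6), so q lies in its Voronoi cell.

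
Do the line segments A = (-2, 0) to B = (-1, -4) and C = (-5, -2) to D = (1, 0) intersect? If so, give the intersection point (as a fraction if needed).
Yes; intersection at (-23/13, -12/13) (t = 3/13 on AB, s = 7/13 on CD)

Parametrize AB as A + t(B − A) = (-2 + 1 t, 0 + -4 t) and CD as C + s(D − C) = (-5 + 6 s, -2 + 2 s). Solve the linear system for (t, s). Determinant = -26 ≠ 0, so a unique intersection of the containing lines exists. Solution: t = 3/13, s = 7/13 — both in [0, 1], so the segments cross. Intersection point: (-23/13, -12/13).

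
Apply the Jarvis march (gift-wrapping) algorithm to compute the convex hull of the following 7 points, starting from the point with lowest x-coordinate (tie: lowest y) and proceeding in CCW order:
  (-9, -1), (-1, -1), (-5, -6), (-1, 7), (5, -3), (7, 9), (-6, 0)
Hull (CCW) = [(-9, -1), (-5, -6), (5, -3), (7, 9), (-1, 7)]

Jarvis march: at each step, from the current hull vertex p, select the next vertex q as the point such that every other point lies strictly to the left of (or on) the directed line p → q. (Equivalently: for every other point r, the cross product (q − p) × (r − p) ≥ 0.)
Starting point (lowest x, tie lowest y): (-9, -1). Wrap until returning to start. Resulting hull: (-9, -1), (-5, -6), (5, -3), (7, 9), (-1, 7).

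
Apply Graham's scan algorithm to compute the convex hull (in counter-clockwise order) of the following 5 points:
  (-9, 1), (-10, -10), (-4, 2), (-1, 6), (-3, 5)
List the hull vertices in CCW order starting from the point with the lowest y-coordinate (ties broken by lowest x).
Hull (CCW) = [(-10, -10), (-1, 6), (-3, 5), (-9, 1)]

Graham scan procedure:
  1. Find the pivot p₀ = point with lowest y (tie → lowest x): (-10, -10).
  2. Sort the remaining points by polar angle around p₀.
  3. Walk through sorted points, maintaining a stack; pop the top while the last three entries make a non-left turn (cross product ≤ 0).
  4. Final stack is the convex hull in CCW order: (-10, -10), (-1, 6), (-3, 5), (-9, 1).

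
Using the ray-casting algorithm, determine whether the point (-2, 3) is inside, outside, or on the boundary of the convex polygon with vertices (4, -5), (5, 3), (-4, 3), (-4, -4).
The point (-2, 3) lies on the polygon boundary

Boundary check: the query satisfies the collinearity and bounding-box conditions for some polygon edge, so it lies exactly on the boundary.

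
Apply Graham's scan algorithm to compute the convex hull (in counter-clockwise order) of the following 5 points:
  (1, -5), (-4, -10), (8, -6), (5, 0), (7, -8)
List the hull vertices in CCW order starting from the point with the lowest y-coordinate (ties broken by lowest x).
Hull (CCW) = [(-4, -10), (7, -8), (8, -6), (5, 0)]

Graham scan procedure:
  1. Find the pivot p₀ = point with lowest y (tie → lowest x): (-4, -10).
  2. Sort the remaining points by polar angle around p₀.
  3. Walk through sorted points, maintaining a stack; pop the top while the last three entries make a non-left turn (cross product ≤ 0).
  4. Final stack is the convex hull in CCW order: (-4, -10), (7, -8), (8, -6), (5, 0).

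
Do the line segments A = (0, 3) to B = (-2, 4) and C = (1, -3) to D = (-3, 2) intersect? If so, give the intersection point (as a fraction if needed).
No (intersection of containing lines falls outside at least one segment)

Parametrize and solve: t = 19/6, s = 11/6. At least one of these is outside [0, 1], so the segments do not intersect.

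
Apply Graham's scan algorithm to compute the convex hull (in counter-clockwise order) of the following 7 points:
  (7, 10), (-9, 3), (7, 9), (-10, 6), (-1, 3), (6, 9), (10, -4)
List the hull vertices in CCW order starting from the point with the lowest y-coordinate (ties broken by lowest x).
Hull (CCW) = [(10, -4), (7, 10), (-10, 6), (-9, 3)]

Graham scan procedure:
  1. Find the pivot p₀ = point with lowest y (tie → lowest x): (10, -4).
  2. Sort the remaining points by polar angle around p₀.
  3. Walk through sorted points, maintaining a stack; pop the top while the last three entries make a non-left turn (cross product ≤ 0).
  4. Final stack is the convex hull in CCW order: (10, -4), (7, 10), (-10, 6), (-9, 3).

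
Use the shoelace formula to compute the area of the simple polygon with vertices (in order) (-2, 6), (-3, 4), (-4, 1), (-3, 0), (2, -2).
Area = 20

Shoelace formula: Area = (1/2) |Σ_i (x_i · y_{i+1} − x_{i+1} · y_i)| (indices mod n). Compute each cross term:
  (-2)(4) − (-3)(6) = 10
  (-3)(1) − (-4)(4) = 13
  (-4)(0) − (-3)(1) = 3
  (-3)(-2) − (2)(0) = 6
  (2)(6) − (-2)(-2) = 8
Sum = 40, so (signed) Area = 40/2 = 20, |Area| = 20.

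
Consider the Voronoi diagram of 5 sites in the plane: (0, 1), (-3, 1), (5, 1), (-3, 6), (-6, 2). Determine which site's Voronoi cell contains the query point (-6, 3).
Nearest site = (-6, 2)

The Voronoi cell of site s contains exactly those query points closer to s than to any other site. Compute squared distances from q = (-6, 3) to each site:
  (-6 − -6)² + (2 − 3)² = 1
  (-3 − -6)² + (1 − 3)² = 13
  (-3 − -6)² + (6 − 3)² = 18
  (0 − -6)² + (1 − 3)² = 40
  (5 − -6)² + (1 − 3)² = 125
Minimum is attained by (-6, 2), so q lies in its Voronoi cell.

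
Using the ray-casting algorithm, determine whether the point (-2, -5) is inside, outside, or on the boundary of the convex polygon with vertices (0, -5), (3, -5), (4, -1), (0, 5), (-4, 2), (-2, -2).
The point (-2, -5) lies strictly outside the polygon

Cast a horizontal ray to the right from the query point and count how many polygon edges it crosses (each edge strictly once or zero times, handled with the usual half-open convention). 
Parity of crossings → even ⇒ outside.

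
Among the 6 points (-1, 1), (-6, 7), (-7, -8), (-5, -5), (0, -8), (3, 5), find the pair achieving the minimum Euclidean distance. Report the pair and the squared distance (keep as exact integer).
Pair = ((-7, -8), (-5, -5)); squared distance = 13

Compute all C(6, 2) = 15 pairwise squared distances (x_i − x_j)² + (y_i − y_j)². The minimum is 13, attained by the pair ((-7, -8), (-5, -5)).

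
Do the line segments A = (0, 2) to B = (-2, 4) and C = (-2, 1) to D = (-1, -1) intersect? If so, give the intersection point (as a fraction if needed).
No (intersection of containing lines falls outside at least one segment)

Parametrize and solve: t = 5/2, s = -3. At least one of these is outside [0, 1], so the segments do not intersect.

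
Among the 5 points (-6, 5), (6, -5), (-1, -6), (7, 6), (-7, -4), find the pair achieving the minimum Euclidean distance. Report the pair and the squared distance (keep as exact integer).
Pair = ((-1, -6), (-7, -4)); squared distance = 40

Compute all C(5, 2) = 10 pairwise squared distances (x_i − x_j)² + (y_i − y_j)². The minimum is 40, attained by the pair ((-1, -6), (-7, -4)).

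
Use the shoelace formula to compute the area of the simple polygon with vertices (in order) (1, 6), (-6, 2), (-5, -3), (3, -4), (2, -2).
Area = 111/2

Shoelace formula: Area = (1/2) |Σ_i (x_i · y_{i+1} − x_{i+1} · y_i)| (indices mod n). Compute each cross term:
  (1)(2) − (-6)(6) = 38
  (-6)(-3) − (-5)(2) = 28
  (-5)(-4) − (3)(-3) = 29
  (3)(-2) − (2)(-4) = 2
  (2)(6) − (1)(-2) = 14
Sum = 111, so (signed) Area = 111/2 = 111/2, |Area| = 111/2.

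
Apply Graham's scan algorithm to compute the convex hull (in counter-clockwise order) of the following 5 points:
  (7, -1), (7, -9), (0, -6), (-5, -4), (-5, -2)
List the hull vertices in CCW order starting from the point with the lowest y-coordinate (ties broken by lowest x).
Hull (CCW) = [(7, -9), (7, -1), (-5, -2), (-5, -4)]

Graham scan procedure:
  1. Find the pivot p₀ = point with lowest y (tie → lowest x): (7, -9).
  2. Sort the remaining points by polar angle around p₀.
  3. Walk through sorted points, maintaining a stack; pop the top while the last three entries make a non-left turn (cross product ≤ 0).
  4. Final stack is the convex hull in CCW order: (7, -9), (7, -1), (-5, -2), (-5, -4).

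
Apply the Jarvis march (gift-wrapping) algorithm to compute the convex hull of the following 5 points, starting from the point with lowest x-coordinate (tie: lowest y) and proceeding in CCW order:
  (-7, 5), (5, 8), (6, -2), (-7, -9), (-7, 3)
Hull (CCW) = [(-7, -9), (6, -2), (5, 8), (-7, 5)]

Jarvis march: at each step, from the current hull vertex p, select the next vertex q as the point such that every other point lies strictly to the left of (or on) the directed line p → q. (Equivalently: for every other point r, the cross product (q − p) × (r − p) ≥ 0.)
Starting point (lowest x, tie lowest y): (-7, -9). Wrap until returning to start. Resulting hull: (-7, -9), (6, -2), (5, 8), (-7, 5).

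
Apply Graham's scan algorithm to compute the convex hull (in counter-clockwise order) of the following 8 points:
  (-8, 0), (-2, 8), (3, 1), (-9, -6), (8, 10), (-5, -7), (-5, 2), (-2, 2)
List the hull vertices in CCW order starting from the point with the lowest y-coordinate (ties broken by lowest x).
Hull (CCW) = [(-5, -7), (3, 1), (8, 10), (-2, 8), (-8, 0), (-9, -6)]

Graham scan procedure:
  1. Find the pivot p₀ = point with lowest y (tie → lowest x): (-5, -7).
  2. Sort the remaining points by polar angle around p₀.
  3. Walk through sorted points, maintaining a stack; pop the top while the last three entries make a non-left turn (cross product ≤ 0).
  4. Final stack is the convex hull in CCW order: (-5, -7), (3, 1), (8, 10), (-2, 8), (-8, 0), (-9, -6).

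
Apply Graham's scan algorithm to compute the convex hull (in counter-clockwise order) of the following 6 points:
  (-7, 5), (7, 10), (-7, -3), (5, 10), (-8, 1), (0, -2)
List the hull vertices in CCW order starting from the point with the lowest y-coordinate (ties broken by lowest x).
Hull (CCW) = [(-7, -3), (0, -2), (7, 10), (5, 10), (-7, 5), (-8, 1)]

Graham scan procedure:
  1. Find the pivot p₀ = point with lowest y (tie → lowest x): (-7, -3).
  2. Sort the remaining points by polar angle around p₀.
  3. Walk through sorted points, maintaining a stack; pop the top while the last three entries make a non-left turn (cross product ≤ 0).
  4. Final stack is the convex hull in CCW order: (-7, -3), (0, -2), (7, 10), (5, 10), (-7, 5), (-8, 1).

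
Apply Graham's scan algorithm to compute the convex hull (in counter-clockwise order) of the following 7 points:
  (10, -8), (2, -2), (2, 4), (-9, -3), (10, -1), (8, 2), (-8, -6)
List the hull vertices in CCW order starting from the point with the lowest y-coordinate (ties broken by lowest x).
Hull (CCW) = [(10, -8), (10, -1), (8, 2), (2, 4), (-9, -3), (-8, -6)]

Graham scan procedure:
  1. Find the pivot p₀ = point with lowest y (tie → lowest x): (10, -8).
  2. Sort the remaining points by polar angle around p₀.
  3. Walk through sorted points, maintaining a stack; pop the top while the last three entries make a non-left turn (cross product ≤ 0).
  4. Final stack is the convex hull in CCW order: (10, -8), (10, -1), (8, 2), (2, 4), (-9, -3), (-8, -6).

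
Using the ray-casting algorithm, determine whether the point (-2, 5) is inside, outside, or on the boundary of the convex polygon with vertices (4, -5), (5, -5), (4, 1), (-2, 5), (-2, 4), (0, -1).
The point (-2, 5) lies on the polygon boundary

Boundary check: the query satisfies the collinearity and bounding-box conditions for some polygon edge, so it lies exactly on the boundary.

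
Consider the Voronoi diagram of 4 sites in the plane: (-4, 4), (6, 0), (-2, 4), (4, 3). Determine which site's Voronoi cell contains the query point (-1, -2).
Nearest site = (-2, 4)

The Voronoi cell of site s contains exactly those query points closer to s than to any other site. Compute squared distances from q = (-1, -2) to each site:
  (-2 − -1)² + (4 − -2)² = 37
  (-4 − -1)² + (4 − -2)² = 45
  (4 − -1)² + (3 − -2)² = 50
  (6 − -1)² + (0 − -2)² = 53
Minimum is attained by (-2, 4), so q lies in its Voronoi cell.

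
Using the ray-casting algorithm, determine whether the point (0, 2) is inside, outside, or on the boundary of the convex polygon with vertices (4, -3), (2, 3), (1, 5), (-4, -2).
The point (0, 2) lies strictly inside the polygon

Cast a horizontal ray to the right from the query point and count how many polygon edges it crosses (each edge strictly once or zero times, handled with the usual half-open convention). 
Parity of crossings → odd ⇒ inside.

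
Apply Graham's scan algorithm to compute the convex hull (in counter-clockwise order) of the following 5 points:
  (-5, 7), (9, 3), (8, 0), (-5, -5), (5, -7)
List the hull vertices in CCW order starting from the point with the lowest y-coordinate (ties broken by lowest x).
Hull (CCW) = [(5, -7), (8, 0), (9, 3), (-5, 7), (-5, -5)]

Graham scan procedure:
  1. Find the pivot p₀ = point with lowest y (tie → lowest x): (5, -7).
  2. Sort the remaining points by polar angle around p₀.
  3. Walk through sorted points, maintaining a stack; pop the top while the last three entries make a non-left turn (cross product ≤ 0).
  4. Final stack is the convex hull in CCW order: (5, -7), (8, 0), (9, 3), (-5, 7), (-5, -5).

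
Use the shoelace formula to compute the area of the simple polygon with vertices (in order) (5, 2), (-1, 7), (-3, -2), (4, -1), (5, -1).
Area = 87/2

Shoelace formula: Area = (1/2) |Σ_i (x_i · y_{i+1} − x_{i+1} · y_i)| (indices mod n). Compute each cross term:
  (5)(7) − (-1)(2) = 37
  (-1)(-2) − (-3)(7) = 23
  (-3)(-1) − (4)(-2) = 11
  (4)(-1) − (5)(-1) = 1
  (5)(2) − (5)(-1) = 15
Sum = 87, so (signed) Area = 87/2 = 87/2, |Area| = 87/2.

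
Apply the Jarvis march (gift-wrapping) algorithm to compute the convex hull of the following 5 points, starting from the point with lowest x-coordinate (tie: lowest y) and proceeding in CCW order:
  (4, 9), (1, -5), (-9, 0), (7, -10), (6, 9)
Hull (CCW) = [(-9, 0), (7, -10), (6, 9), (4, 9)]

Jarvis march: at each step, from the current hull vertex p, select the next vertex q as the point such that every other point lies strictly to the left of (or on) the directed line p → q. (Equivalently: for every other point r, the cross product (q − p) × (r − p) ≥ 0.)
Starting point (lowest x, tie lowest y): (-9, 0). Wrap until returning to start. Resulting hull: (-9, 0), (7, -10), (6, 9), (4, 9).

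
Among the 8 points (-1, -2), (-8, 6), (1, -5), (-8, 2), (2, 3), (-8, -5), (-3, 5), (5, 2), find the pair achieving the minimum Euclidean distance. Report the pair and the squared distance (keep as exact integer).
Pair = ((2, 3), (5, 2)); squared distance = 10

Compute all C(8, 2) = 28 pairwise squared distances (x_i − x_j)² + (y_i − y_j)². The minimum is 10, attained by the pair ((2, 3), (5, 2)).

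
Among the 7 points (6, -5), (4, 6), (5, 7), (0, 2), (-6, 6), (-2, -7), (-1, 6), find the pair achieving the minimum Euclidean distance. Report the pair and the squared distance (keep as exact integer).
Pair = ((4, 6), (5, 7)); squared distance = 2

Compute all C(7, 2) = 21 pairwise squared distances (x_i − x_j)² + (y_i − y_j)². The minimum is 2, attained by the pair ((4, 6), (5, 7)).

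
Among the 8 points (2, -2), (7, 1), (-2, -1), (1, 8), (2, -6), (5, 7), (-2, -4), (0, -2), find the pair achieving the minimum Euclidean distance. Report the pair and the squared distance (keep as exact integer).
Pair = ((2, -2), (0, -2)); squared distance = 4

Compute all C(8, 2) = 28 pairwise squared distances (x_i − x_j)² + (y_i − y_j)². The minimum is 4, attained by the pair ((2, -2), (0, -2)).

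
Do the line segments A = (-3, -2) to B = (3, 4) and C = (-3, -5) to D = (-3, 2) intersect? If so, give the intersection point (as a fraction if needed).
Yes; intersection at (-3, -2) (t = 0 on AB, s = 3/7 on CD)

Parametrize AB as A + t(B − A) = (-3 + 6 t, -2 + 6 t) and CD as C + s(D − C) = (-3 + 0 s, -5 + 7 s). Solve the linear system for (t, s). Determinant = -42 ≠ 0, so a unique intersection of the containing lines exists. Solution: t = 0, s = 3/7 — both in [0, 1], so the segments cross. Intersection point: (-3, -2).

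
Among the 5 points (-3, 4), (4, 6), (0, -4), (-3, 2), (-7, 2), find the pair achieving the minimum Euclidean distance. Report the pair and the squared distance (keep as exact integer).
Pair = ((-3, 4), (-3, 2)); squared distance = 4

Compute all C(5, 2) = 10 pairwise squared distances (x_i − x_j)² + (y_i − y_j)². The minimum is 4, attained by the pair ((-3, 4), (-3, 2)).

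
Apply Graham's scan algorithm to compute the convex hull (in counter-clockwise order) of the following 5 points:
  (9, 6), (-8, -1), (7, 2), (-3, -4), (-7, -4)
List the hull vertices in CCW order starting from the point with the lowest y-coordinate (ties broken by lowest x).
Hull (CCW) = [(-7, -4), (-3, -4), (7, 2), (9, 6), (-8, -1)]

Graham scan procedure:
  1. Find the pivot p₀ = point with lowest y (tie → lowest x): (-7, -4).
  2. Sort the remaining points by polar angle around p₀.
  3. Walk through sorted points, maintaining a stack; pop the top while the last three entries make a non-left turn (cross product ≤ 0).
  4. Final stack is the convex hull in CCW order: (-7, -4), (-3, -4), (7, 2), (9, 6), (-8, -1).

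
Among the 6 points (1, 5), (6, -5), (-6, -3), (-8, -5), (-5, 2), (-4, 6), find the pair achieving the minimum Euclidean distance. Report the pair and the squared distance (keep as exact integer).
Pair = ((-6, -3), (-8, -5)); squared distance = 8

Compute all C(6, 2) = 15 pairwise squared distances (x_i − x_j)² + (y_i − y_j)². The minimum is 8, attained by the pair ((-6, -3), (-8, -5)).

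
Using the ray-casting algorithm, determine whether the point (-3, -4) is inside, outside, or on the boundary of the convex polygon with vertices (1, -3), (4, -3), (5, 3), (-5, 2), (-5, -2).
The point (-3, -4) lies strictly outside the polygon

Cast a horizontal ray to the right from the query point and count how many polygon edges it crosses (each edge strictly once or zero times, handled with the usual half-open convention). 
Parity of crossings → even ⇒ outside.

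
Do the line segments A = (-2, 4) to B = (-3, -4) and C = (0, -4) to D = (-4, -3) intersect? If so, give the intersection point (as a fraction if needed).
Yes; intersection at (-32/11, -36/11) (t = 10/11 on AB, s = 8/11 on CD)

Parametrize AB as A + t(B − A) = (-2 + -1 t, 4 + -8 t) and CD as C + s(D − C) = (0 + -4 s, -4 + 1 s). Solve the linear system for (t, s). Determinant = 33 ≠ 0, so a unique intersection of the containing lines exists. Solution: t = 10/11, s = 8/11 — both in [0, 1], so the segments cross. Intersection point: (-32/11, -36/11).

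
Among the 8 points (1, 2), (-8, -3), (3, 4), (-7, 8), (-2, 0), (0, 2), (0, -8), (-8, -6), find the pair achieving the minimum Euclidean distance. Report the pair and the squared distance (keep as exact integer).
Pair = ((1, 2), (0, 2)); squared distance = 1

Compute all C(8, 2) = 28 pairwise squared distances (x_i − x_j)² + (y_i − y_j)². The minimum is 1, attained by the pair ((1, 2), (0, 2)).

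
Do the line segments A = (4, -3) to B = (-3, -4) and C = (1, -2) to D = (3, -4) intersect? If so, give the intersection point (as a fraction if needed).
Yes; intersection at (9/4, -13/4) (t = 1/4 on AB, s = 5/8 on CD)

Parametrize AB as A + t(B − A) = (4 + -7 t, -3 + -1 t) and CD as C + s(D − C) = (1 + 2 s, -2 + -2 s). Solve the linear system for (t, s). Determinant = -16 ≠ 0, so a unique intersection of the containing lines exists. Solution: t = 1/4, s = 5/8 — both in [0, 1], so the segments cross. Intersection point: (9/4, -13/4).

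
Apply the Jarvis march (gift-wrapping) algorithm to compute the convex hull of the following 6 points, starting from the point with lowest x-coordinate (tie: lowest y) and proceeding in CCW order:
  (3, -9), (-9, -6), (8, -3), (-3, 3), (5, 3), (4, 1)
Hull (CCW) = [(-9, -6), (3, -9), (8, -3), (5, 3), (-3, 3)]

Jarvis march: at each step, from the current hull vertex p, select the next vertex q as the point such that every other point lies strictly to the left of (or on) the directed line p → q. (Equivalently: for every other point r, the cross product (q − p) × (r − p) ≥ 0.)
Starting point (lowest x, tie lowest y): (-9, -6). Wrap until returning to start. Resulting hull: (-9, -6), (3, -9), (8, -3), (5, 3), (-3, 3).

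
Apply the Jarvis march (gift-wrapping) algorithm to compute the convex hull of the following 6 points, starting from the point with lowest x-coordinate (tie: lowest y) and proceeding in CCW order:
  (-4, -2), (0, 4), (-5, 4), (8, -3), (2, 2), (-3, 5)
Hull (CCW) = [(-5, 4), (-4, -2), (8, -3), (0, 4), (-3, 5)]

Jarvis march: at each step, from the current hull vertex p, select the next vertex q as the point such that every other point lies strictly to the left of (or on) the directed line p → q. (Equivalently: for every other point r, the cross product (q − p) × (r − p) ≥ 0.)
Starting point (lowest x, tie lowest y): (-5, 4). Wrap until returning to start. Resulting hull: (-5, 4), (-4, -2), (8, -3), (0, 4), (-3, 5).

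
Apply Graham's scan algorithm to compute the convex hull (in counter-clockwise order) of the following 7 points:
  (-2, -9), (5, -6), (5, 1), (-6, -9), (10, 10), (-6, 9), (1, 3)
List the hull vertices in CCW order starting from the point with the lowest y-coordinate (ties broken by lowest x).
Hull (CCW) = [(-6, -9), (-2, -9), (5, -6), (10, 10), (-6, 9)]

Graham scan procedure:
  1. Find the pivot p₀ = point with lowest y (tie → lowest x): (-6, -9).
  2. Sort the remaining points by polar angle around p₀.
  3. Walk through sorted points, maintaining a stack; pop the top while the last three entries make a non-left turn (cross product ≤ 0).
  4. Final stack is the convex hull in CCW order: (-6, -9), (-2, -9), (5, -6), (10, 10), (-6, 9).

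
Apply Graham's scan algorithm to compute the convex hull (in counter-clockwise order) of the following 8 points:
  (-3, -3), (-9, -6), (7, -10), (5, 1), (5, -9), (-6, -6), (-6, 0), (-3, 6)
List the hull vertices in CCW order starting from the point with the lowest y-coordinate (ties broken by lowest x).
Hull (CCW) = [(7, -10), (5, 1), (-3, 6), (-9, -6)]

Graham scan procedure:
  1. Find the pivot p₀ = point with lowest y (tie → lowest x): (7, -10).
  2. Sort the remaining points by polar angle around p₀.
  3. Walk through sorted points, maintaining a stack; pop the top while the last three entries make a non-left turn (cross product ≤ 0).
  4. Final stack is the convex hull in CCW order: (7, -10), (5, 1), (-3, 6), (-9, -6).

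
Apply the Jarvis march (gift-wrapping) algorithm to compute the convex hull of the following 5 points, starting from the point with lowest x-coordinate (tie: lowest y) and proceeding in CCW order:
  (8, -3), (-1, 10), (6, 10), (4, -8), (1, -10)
Hull (CCW) = [(-1, 10), (1, -10), (4, -8), (8, -3), (6, 10)]

Jarvis march: at each step, from the current hull vertex p, select the next vertex q as the point such that every other point lies strictly to the left of (or on) the directed line p → q. (Equivalently: for every other point r, the cross product (q − p) × (r − p) ≥ 0.)
Starting point (lowest x, tie lowest y): (-1, 10). Wrap until returning to start. Resulting hull: (-1, 10), (1, -10), (4, -8), (8, -3), (6, 10).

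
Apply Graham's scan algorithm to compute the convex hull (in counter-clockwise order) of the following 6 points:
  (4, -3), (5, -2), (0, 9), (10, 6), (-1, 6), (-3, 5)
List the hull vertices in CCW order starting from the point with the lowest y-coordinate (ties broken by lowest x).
Hull (CCW) = [(4, -3), (5, -2), (10, 6), (0, 9), (-3, 5)]

Graham scan procedure:
  1. Find the pivot p₀ = point with lowest y (tie → lowest x): (4, -3).
  2. Sort the remaining points by polar angle around p₀.
  3. Walk through sorted points, maintaining a stack; pop the top while the last three entries make a non-left turn (cross product ≤ 0).
  4. Final stack is the convex hull in CCW order: (4, -3), (5, -2), (10, 6), (0, 9), (-3, 5).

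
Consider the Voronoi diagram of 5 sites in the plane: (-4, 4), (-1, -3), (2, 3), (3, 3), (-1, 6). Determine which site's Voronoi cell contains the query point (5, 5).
Nearest site = (3, 3)

The Voronoi cell of site s contains exactly those query points closer to s than to any other site. Compute squared distances from q = (5, 5) to each site:
  (3 − 5)² + (3 − 5)² = 8
  (2 − 5)² + (3 − 5)² = 13
  (-1 − 5)² + (6 − 5)² = 37
  (-4 − 5)² + (4 − 5)² = 82
  (-1 − 5)² + (-3 − 5)² = 100
Minimum is attained by (3, 3), so q lies in its Voronoi cell.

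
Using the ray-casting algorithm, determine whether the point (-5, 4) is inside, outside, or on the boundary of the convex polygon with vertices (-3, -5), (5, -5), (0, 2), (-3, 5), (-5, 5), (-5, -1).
The point (-5, 4) lies on the polygon boundary

Boundary check: the query satisfies the collinearity and bounding-box conditions for some polygon edge, so it lies exactly on the boundary.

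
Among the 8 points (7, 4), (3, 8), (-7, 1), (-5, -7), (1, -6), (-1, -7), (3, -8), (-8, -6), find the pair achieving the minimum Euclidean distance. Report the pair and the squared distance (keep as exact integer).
Pair = ((1, -6), (-1, -7)); squared distance = 5

Compute all C(8, 2) = 28 pairwise squared distances (x_i − x_j)² + (y_i − y_j)². The minimum is 5, attained by the pair ((1, -6), (-1, -7)).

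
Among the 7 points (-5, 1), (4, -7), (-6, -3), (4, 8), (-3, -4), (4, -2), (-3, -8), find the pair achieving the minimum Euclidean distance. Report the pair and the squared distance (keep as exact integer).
Pair = ((-6, -3), (-3, -4)); squared distance = 10

Compute all C(7, 2) = 21 pairwise squared distances (x_i − x_j)² + (y_i − y_j)². The minimum is 10, attained by the pair ((-6, -3), (-3, -4)).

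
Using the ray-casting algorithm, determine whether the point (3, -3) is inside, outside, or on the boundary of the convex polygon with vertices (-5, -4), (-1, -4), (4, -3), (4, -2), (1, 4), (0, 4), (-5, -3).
The point (3, -3) lies strictly inside the polygon

Cast a horizontal ray to the right from the query point and count how many polygon edges it crosses (each edge strictly once or zero times, handled with the usual half-open convention). 
Parity of crossings → odd ⇒ inside.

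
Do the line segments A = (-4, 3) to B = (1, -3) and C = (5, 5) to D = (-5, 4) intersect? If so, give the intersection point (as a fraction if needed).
No (intersection of containing lines falls outside at least one segment)

Parametrize and solve: t = -11/65, s = 64/65. At least one of these is outside [0, 1], so the segments do not intersect.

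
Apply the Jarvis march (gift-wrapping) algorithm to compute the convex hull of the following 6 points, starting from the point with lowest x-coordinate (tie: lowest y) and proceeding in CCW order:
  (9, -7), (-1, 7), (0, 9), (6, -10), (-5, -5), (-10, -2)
Hull (CCW) = [(-10, -2), (-5, -5), (6, -10), (9, -7), (0, 9)]

Jarvis march: at each step, from the current hull vertex p, select the next vertex q as the point such that every other point lies strictly to the left of (or on) the directed line p → q. (Equivalently: for every other point r, the cross product (q − p) × (r − p) ≥ 0.)
Starting point (lowest x, tie lowest y): (-10, -2). Wrap until returning to start. Resulting hull: (-10, -2), (-5, -5), (6, -10), (9, -7), (0, 9).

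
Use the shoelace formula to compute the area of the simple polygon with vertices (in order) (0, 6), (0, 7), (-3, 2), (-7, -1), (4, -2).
Area = 40

Shoelace formula: Area = (1/2) |Σ_i (x_i · y_{i+1} − x_{i+1} · y_i)| (indices mod n). Compute each cross term:
  (0)(7) − (0)(6) = 0
  (0)(2) − (-3)(7) = 21
  (-3)(-1) − (-7)(2) = 17
  (-7)(-2) − (4)(-1) = 18
  (4)(6) − (0)(-2) = 24
Sum = 80, so (signed) Area = 80/2 = 40, |Area| = 40.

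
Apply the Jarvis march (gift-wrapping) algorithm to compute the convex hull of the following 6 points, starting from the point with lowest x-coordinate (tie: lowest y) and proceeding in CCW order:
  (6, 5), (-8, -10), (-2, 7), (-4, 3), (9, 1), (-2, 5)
Hull (CCW) = [(-8, -10), (9, 1), (6, 5), (-2, 7), (-4, 3)]

Jarvis march: at each step, from the current hull vertex p, select the next vertex q as the point such that every other point lies strictly to the left of (or on) the directed line p → q. (Equivalently: for every other point r, the cross product (q − p) × (r − p) ≥ 0.)
Starting point (lowest x, tie lowest y): (-8, -10). Wrap until returning to start. Resulting hull: (-8, -10), (9, 1), (6, 5), (-2, 7), (-4, 3).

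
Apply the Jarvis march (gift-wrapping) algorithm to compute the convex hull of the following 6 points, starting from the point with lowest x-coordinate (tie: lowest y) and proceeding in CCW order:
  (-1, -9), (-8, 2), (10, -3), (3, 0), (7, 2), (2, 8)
Hull (CCW) = [(-8, 2), (-1, -9), (10, -3), (7, 2), (2, 8)]

Jarvis march: at each step, from the current hull vertex p, select the next vertex q as the point such that every other point lies strictly to the left of (or on) the directed line p → q. (Equivalently: for every other point r, the cross product (q − p) × (r − p) ≥ 0.)
Starting point (lowest x, tie lowest y): (-8, 2). Wrap until returning to start. Resulting hull: (-8, 2), (-1, -9), (10, -3), (7, 2), (2, 8).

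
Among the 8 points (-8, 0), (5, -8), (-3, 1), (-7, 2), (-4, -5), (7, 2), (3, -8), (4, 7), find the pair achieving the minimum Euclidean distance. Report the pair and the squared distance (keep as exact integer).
Pair = ((5, -8), (3, -8)); squared distance = 4

Compute all C(8, 2) = 28 pairwise squared distances (x_i − x_j)² + (y_i − y_j)². The minimum is 4, attained by the pair ((5, -8), (3, -8)).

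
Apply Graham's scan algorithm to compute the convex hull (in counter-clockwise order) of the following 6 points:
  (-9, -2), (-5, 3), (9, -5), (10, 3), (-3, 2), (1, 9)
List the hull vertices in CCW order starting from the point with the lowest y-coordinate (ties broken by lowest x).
Hull (CCW) = [(9, -5), (10, 3), (1, 9), (-5, 3), (-9, -2)]

Graham scan procedure:
  1. Find the pivot p₀ = point with lowest y (tie → lowest x): (9, -5).
  2. Sort the remaining points by polar angle around p₀.
  3. Walk through sorted points, maintaining a stack; pop the top while the last three entries make a non-left turn (cross product ≤ 0).
  4. Final stack is the convex hull in CCW order: (9, -5), (10, 3), (1, 9), (-5, 3), (-9, -2).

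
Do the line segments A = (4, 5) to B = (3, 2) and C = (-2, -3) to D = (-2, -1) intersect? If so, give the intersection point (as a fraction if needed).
No (intersection of containing lines falls outside at least one segment)

Parametrize and solve: t = 6, s = -5. At least one of these is outside [0, 1], so the segments do not intersect.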